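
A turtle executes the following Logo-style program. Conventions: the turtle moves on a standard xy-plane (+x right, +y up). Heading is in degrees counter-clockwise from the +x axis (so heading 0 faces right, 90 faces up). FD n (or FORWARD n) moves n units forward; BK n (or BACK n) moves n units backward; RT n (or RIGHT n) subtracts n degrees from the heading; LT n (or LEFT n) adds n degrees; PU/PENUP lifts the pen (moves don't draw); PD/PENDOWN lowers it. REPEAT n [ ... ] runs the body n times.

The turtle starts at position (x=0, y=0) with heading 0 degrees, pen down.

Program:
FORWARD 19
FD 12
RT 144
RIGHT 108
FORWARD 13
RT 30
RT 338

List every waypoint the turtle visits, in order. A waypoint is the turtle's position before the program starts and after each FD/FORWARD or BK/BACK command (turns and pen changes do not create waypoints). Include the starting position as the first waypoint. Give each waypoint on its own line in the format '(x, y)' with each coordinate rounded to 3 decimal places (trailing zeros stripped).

Executing turtle program step by step:
Start: pos=(0,0), heading=0, pen down
FD 19: (0,0) -> (19,0) [heading=0, draw]
FD 12: (19,0) -> (31,0) [heading=0, draw]
RT 144: heading 0 -> 216
RT 108: heading 216 -> 108
FD 13: (31,0) -> (26.983,12.364) [heading=108, draw]
RT 30: heading 108 -> 78
RT 338: heading 78 -> 100
Final: pos=(26.983,12.364), heading=100, 3 segment(s) drawn
Waypoints (4 total):
(0, 0)
(19, 0)
(31, 0)
(26.983, 12.364)

Answer: (0, 0)
(19, 0)
(31, 0)
(26.983, 12.364)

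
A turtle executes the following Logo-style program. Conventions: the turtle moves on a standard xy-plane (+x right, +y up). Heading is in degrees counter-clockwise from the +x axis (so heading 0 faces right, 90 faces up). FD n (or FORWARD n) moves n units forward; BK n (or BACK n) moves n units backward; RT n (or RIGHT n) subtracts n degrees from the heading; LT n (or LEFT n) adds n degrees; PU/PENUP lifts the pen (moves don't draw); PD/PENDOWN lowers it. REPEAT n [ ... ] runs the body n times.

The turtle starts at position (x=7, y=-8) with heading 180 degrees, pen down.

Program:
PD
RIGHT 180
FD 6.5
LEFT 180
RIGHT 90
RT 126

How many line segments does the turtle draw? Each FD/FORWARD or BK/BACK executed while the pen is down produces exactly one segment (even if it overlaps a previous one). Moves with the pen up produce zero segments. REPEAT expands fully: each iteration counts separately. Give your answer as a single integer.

Answer: 1

Derivation:
Executing turtle program step by step:
Start: pos=(7,-8), heading=180, pen down
PD: pen down
RT 180: heading 180 -> 0
FD 6.5: (7,-8) -> (13.5,-8) [heading=0, draw]
LT 180: heading 0 -> 180
RT 90: heading 180 -> 90
RT 126: heading 90 -> 324
Final: pos=(13.5,-8), heading=324, 1 segment(s) drawn
Segments drawn: 1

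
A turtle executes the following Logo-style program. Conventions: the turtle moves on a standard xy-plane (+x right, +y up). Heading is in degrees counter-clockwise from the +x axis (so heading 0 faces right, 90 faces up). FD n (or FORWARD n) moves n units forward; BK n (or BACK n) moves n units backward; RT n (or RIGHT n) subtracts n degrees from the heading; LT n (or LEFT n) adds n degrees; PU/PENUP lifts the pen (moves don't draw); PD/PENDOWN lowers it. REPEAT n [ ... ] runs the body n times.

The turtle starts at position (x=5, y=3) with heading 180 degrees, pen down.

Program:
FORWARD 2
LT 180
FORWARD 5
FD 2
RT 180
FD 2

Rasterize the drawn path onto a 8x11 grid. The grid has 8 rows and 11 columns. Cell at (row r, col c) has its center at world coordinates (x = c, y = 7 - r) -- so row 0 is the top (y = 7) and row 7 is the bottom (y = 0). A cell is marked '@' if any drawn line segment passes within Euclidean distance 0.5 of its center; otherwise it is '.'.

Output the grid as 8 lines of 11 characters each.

Segment 0: (5,3) -> (3,3)
Segment 1: (3,3) -> (8,3)
Segment 2: (8,3) -> (10,3)
Segment 3: (10,3) -> (8,3)

Answer: ...........
...........
...........
...........
...@@@@@@@@
...........
...........
...........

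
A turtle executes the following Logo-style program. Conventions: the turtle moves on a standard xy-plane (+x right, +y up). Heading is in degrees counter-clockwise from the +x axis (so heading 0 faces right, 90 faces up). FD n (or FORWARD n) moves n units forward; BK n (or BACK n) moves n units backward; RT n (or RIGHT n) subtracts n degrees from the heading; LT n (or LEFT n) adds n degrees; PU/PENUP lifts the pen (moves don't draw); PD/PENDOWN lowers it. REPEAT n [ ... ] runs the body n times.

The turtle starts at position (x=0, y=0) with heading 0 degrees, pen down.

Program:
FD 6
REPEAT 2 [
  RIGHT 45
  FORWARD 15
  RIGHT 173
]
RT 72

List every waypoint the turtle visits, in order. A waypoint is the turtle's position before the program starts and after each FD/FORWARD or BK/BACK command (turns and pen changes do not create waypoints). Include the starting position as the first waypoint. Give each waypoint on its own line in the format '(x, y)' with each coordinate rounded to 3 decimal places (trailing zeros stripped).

Answer: (0, 0)
(6, 0)
(16.607, -10.607)
(14.779, 4.282)

Derivation:
Executing turtle program step by step:
Start: pos=(0,0), heading=0, pen down
FD 6: (0,0) -> (6,0) [heading=0, draw]
REPEAT 2 [
  -- iteration 1/2 --
  RT 45: heading 0 -> 315
  FD 15: (6,0) -> (16.607,-10.607) [heading=315, draw]
  RT 173: heading 315 -> 142
  -- iteration 2/2 --
  RT 45: heading 142 -> 97
  FD 15: (16.607,-10.607) -> (14.779,4.282) [heading=97, draw]
  RT 173: heading 97 -> 284
]
RT 72: heading 284 -> 212
Final: pos=(14.779,4.282), heading=212, 3 segment(s) drawn
Waypoints (4 total):
(0, 0)
(6, 0)
(16.607, -10.607)
(14.779, 4.282)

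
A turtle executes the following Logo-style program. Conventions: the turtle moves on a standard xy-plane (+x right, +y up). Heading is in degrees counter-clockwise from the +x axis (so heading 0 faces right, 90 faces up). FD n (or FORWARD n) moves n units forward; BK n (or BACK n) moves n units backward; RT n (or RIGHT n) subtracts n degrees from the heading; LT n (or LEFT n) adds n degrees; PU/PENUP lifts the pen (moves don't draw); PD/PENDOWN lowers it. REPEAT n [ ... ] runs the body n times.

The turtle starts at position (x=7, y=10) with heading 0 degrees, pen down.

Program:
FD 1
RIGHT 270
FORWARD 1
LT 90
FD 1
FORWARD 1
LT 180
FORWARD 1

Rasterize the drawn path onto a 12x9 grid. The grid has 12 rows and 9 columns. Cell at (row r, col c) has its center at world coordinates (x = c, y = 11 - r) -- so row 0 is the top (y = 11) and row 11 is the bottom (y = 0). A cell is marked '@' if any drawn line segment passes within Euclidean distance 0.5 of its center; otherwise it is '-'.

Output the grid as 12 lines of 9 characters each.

Answer: ------@@@
-------@@
---------
---------
---------
---------
---------
---------
---------
---------
---------
---------

Derivation:
Segment 0: (7,10) -> (8,10)
Segment 1: (8,10) -> (8,11)
Segment 2: (8,11) -> (7,11)
Segment 3: (7,11) -> (6,11)
Segment 4: (6,11) -> (7,11)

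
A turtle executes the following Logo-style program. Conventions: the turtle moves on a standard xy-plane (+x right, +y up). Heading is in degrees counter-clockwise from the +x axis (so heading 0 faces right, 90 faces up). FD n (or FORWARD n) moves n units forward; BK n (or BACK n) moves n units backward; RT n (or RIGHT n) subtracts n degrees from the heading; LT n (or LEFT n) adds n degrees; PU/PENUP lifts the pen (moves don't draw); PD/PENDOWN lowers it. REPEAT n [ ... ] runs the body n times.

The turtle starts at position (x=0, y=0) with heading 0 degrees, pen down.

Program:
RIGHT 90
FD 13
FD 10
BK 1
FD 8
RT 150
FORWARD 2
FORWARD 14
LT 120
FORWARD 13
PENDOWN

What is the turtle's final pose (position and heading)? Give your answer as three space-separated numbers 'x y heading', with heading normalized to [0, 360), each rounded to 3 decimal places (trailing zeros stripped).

Answer: -14.5 -27.402 240

Derivation:
Executing turtle program step by step:
Start: pos=(0,0), heading=0, pen down
RT 90: heading 0 -> 270
FD 13: (0,0) -> (0,-13) [heading=270, draw]
FD 10: (0,-13) -> (0,-23) [heading=270, draw]
BK 1: (0,-23) -> (0,-22) [heading=270, draw]
FD 8: (0,-22) -> (0,-30) [heading=270, draw]
RT 150: heading 270 -> 120
FD 2: (0,-30) -> (-1,-28.268) [heading=120, draw]
FD 14: (-1,-28.268) -> (-8,-16.144) [heading=120, draw]
LT 120: heading 120 -> 240
FD 13: (-8,-16.144) -> (-14.5,-27.402) [heading=240, draw]
PD: pen down
Final: pos=(-14.5,-27.402), heading=240, 7 segment(s) drawn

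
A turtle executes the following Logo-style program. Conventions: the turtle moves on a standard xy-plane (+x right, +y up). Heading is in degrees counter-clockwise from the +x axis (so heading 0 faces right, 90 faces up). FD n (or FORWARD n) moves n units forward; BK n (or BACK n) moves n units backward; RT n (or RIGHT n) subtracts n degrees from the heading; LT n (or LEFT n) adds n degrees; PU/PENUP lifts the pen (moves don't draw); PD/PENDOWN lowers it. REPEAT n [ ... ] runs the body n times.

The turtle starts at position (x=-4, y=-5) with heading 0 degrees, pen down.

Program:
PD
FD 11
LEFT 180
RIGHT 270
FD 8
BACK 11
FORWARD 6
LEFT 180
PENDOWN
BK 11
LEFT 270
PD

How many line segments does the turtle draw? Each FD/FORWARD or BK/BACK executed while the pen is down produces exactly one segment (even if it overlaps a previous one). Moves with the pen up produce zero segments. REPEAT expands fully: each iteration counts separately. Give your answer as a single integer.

Answer: 5

Derivation:
Executing turtle program step by step:
Start: pos=(-4,-5), heading=0, pen down
PD: pen down
FD 11: (-4,-5) -> (7,-5) [heading=0, draw]
LT 180: heading 0 -> 180
RT 270: heading 180 -> 270
FD 8: (7,-5) -> (7,-13) [heading=270, draw]
BK 11: (7,-13) -> (7,-2) [heading=270, draw]
FD 6: (7,-2) -> (7,-8) [heading=270, draw]
LT 180: heading 270 -> 90
PD: pen down
BK 11: (7,-8) -> (7,-19) [heading=90, draw]
LT 270: heading 90 -> 0
PD: pen down
Final: pos=(7,-19), heading=0, 5 segment(s) drawn
Segments drawn: 5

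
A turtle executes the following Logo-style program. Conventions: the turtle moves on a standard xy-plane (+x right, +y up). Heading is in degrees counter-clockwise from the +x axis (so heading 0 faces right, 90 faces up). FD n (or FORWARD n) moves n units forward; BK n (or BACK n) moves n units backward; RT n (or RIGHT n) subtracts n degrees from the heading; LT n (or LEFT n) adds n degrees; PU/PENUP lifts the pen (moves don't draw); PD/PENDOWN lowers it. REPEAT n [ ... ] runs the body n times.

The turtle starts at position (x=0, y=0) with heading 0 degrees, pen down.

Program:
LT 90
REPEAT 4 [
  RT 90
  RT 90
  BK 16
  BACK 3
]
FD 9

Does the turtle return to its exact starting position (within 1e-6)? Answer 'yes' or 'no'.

Executing turtle program step by step:
Start: pos=(0,0), heading=0, pen down
LT 90: heading 0 -> 90
REPEAT 4 [
  -- iteration 1/4 --
  RT 90: heading 90 -> 0
  RT 90: heading 0 -> 270
  BK 16: (0,0) -> (0,16) [heading=270, draw]
  BK 3: (0,16) -> (0,19) [heading=270, draw]
  -- iteration 2/4 --
  RT 90: heading 270 -> 180
  RT 90: heading 180 -> 90
  BK 16: (0,19) -> (0,3) [heading=90, draw]
  BK 3: (0,3) -> (0,0) [heading=90, draw]
  -- iteration 3/4 --
  RT 90: heading 90 -> 0
  RT 90: heading 0 -> 270
  BK 16: (0,0) -> (0,16) [heading=270, draw]
  BK 3: (0,16) -> (0,19) [heading=270, draw]
  -- iteration 4/4 --
  RT 90: heading 270 -> 180
  RT 90: heading 180 -> 90
  BK 16: (0,19) -> (0,3) [heading=90, draw]
  BK 3: (0,3) -> (0,0) [heading=90, draw]
]
FD 9: (0,0) -> (0,9) [heading=90, draw]
Final: pos=(0,9), heading=90, 9 segment(s) drawn

Start position: (0, 0)
Final position: (0, 9)
Distance = 9; >= 1e-6 -> NOT closed

Answer: no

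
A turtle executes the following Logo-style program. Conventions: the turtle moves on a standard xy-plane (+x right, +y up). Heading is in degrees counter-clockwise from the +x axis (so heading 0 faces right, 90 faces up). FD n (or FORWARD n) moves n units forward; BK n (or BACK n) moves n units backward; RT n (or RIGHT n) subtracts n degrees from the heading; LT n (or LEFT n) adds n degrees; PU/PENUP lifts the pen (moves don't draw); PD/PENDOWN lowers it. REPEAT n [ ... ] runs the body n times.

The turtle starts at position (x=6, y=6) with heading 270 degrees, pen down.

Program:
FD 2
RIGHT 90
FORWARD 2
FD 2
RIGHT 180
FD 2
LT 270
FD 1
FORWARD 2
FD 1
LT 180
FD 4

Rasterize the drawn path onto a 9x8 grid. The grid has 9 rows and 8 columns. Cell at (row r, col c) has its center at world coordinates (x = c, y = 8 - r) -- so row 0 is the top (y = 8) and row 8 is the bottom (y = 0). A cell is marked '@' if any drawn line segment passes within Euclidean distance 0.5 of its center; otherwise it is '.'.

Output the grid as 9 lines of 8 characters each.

Segment 0: (6,6) -> (6,4)
Segment 1: (6,4) -> (4,4)
Segment 2: (4,4) -> (2,4)
Segment 3: (2,4) -> (4,4)
Segment 4: (4,4) -> (4,3)
Segment 5: (4,3) -> (4,1)
Segment 6: (4,1) -> (4,0)
Segment 7: (4,0) -> (4,4)

Answer: ........
........
......@.
......@.
..@@@@@.
....@...
....@...
....@...
....@...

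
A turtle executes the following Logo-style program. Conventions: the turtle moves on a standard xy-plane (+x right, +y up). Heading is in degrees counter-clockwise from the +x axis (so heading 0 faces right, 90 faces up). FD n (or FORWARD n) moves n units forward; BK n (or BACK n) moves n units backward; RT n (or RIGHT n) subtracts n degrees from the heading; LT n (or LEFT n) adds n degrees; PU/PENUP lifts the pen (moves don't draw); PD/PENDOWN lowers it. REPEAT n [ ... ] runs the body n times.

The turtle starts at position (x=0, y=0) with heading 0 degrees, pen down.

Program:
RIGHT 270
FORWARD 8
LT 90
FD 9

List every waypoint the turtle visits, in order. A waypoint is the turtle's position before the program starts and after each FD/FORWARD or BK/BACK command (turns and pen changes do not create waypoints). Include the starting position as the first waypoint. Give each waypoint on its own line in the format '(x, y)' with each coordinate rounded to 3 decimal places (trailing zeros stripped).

Executing turtle program step by step:
Start: pos=(0,0), heading=0, pen down
RT 270: heading 0 -> 90
FD 8: (0,0) -> (0,8) [heading=90, draw]
LT 90: heading 90 -> 180
FD 9: (0,8) -> (-9,8) [heading=180, draw]
Final: pos=(-9,8), heading=180, 2 segment(s) drawn
Waypoints (3 total):
(0, 0)
(0, 8)
(-9, 8)

Answer: (0, 0)
(0, 8)
(-9, 8)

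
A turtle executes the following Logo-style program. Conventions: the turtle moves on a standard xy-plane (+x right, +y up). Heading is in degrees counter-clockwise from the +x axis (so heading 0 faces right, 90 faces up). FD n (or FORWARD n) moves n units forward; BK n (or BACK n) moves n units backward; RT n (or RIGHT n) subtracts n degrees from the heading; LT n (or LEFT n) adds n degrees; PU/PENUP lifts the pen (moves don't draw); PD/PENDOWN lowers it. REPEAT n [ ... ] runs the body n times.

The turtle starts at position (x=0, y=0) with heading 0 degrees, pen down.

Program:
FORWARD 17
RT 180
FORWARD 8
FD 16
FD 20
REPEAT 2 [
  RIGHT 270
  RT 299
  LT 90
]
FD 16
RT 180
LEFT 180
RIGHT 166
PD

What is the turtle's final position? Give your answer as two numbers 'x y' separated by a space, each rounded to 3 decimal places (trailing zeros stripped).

Answer: -18.521 -13.569

Derivation:
Executing turtle program step by step:
Start: pos=(0,0), heading=0, pen down
FD 17: (0,0) -> (17,0) [heading=0, draw]
RT 180: heading 0 -> 180
FD 8: (17,0) -> (9,0) [heading=180, draw]
FD 16: (9,0) -> (-7,0) [heading=180, draw]
FD 20: (-7,0) -> (-27,0) [heading=180, draw]
REPEAT 2 [
  -- iteration 1/2 --
  RT 270: heading 180 -> 270
  RT 299: heading 270 -> 331
  LT 90: heading 331 -> 61
  -- iteration 2/2 --
  RT 270: heading 61 -> 151
  RT 299: heading 151 -> 212
  LT 90: heading 212 -> 302
]
FD 16: (-27,0) -> (-18.521,-13.569) [heading=302, draw]
RT 180: heading 302 -> 122
LT 180: heading 122 -> 302
RT 166: heading 302 -> 136
PD: pen down
Final: pos=(-18.521,-13.569), heading=136, 5 segment(s) drawn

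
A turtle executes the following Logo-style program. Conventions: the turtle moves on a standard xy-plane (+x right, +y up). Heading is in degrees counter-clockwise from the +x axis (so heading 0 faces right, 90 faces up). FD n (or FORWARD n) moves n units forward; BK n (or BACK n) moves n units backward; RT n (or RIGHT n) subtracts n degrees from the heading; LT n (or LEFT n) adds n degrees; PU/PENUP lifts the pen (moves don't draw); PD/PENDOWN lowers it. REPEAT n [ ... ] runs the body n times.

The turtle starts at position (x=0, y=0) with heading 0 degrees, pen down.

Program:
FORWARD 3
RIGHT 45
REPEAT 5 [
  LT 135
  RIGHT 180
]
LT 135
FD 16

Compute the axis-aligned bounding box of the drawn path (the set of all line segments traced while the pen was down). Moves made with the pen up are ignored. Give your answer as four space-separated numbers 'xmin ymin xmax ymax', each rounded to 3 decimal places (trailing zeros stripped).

Answer: -8.314 -11.314 3 0

Derivation:
Executing turtle program step by step:
Start: pos=(0,0), heading=0, pen down
FD 3: (0,0) -> (3,0) [heading=0, draw]
RT 45: heading 0 -> 315
REPEAT 5 [
  -- iteration 1/5 --
  LT 135: heading 315 -> 90
  RT 180: heading 90 -> 270
  -- iteration 2/5 --
  LT 135: heading 270 -> 45
  RT 180: heading 45 -> 225
  -- iteration 3/5 --
  LT 135: heading 225 -> 0
  RT 180: heading 0 -> 180
  -- iteration 4/5 --
  LT 135: heading 180 -> 315
  RT 180: heading 315 -> 135
  -- iteration 5/5 --
  LT 135: heading 135 -> 270
  RT 180: heading 270 -> 90
]
LT 135: heading 90 -> 225
FD 16: (3,0) -> (-8.314,-11.314) [heading=225, draw]
Final: pos=(-8.314,-11.314), heading=225, 2 segment(s) drawn

Segment endpoints: x in {-8.314, 0, 3}, y in {-11.314, 0}
xmin=-8.314, ymin=-11.314, xmax=3, ymax=0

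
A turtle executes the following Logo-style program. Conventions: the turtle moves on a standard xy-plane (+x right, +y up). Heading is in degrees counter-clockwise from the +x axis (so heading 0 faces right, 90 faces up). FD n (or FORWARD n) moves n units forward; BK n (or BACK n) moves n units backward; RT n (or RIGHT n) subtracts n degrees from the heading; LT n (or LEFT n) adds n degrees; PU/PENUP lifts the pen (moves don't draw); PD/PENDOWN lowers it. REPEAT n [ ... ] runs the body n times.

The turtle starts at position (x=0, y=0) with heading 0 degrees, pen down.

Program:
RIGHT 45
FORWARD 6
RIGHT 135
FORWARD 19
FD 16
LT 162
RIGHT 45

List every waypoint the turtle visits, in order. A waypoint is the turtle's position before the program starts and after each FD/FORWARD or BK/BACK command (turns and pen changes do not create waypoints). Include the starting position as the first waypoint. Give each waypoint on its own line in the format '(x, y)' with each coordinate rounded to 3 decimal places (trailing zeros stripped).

Executing turtle program step by step:
Start: pos=(0,0), heading=0, pen down
RT 45: heading 0 -> 315
FD 6: (0,0) -> (4.243,-4.243) [heading=315, draw]
RT 135: heading 315 -> 180
FD 19: (4.243,-4.243) -> (-14.757,-4.243) [heading=180, draw]
FD 16: (-14.757,-4.243) -> (-30.757,-4.243) [heading=180, draw]
LT 162: heading 180 -> 342
RT 45: heading 342 -> 297
Final: pos=(-30.757,-4.243), heading=297, 3 segment(s) drawn
Waypoints (4 total):
(0, 0)
(4.243, -4.243)
(-14.757, -4.243)
(-30.757, -4.243)

Answer: (0, 0)
(4.243, -4.243)
(-14.757, -4.243)
(-30.757, -4.243)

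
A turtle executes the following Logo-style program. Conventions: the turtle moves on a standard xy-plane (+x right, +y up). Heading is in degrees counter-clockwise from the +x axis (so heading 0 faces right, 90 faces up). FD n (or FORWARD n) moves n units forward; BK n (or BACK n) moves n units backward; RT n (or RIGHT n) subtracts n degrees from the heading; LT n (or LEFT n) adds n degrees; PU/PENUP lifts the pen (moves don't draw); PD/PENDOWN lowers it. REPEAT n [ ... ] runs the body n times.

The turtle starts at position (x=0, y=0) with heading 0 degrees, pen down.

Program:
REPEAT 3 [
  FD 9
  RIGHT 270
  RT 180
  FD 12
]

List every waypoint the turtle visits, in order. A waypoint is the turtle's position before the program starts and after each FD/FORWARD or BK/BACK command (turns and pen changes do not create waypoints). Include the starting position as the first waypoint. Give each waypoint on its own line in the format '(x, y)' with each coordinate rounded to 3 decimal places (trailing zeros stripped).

Executing turtle program step by step:
Start: pos=(0,0), heading=0, pen down
REPEAT 3 [
  -- iteration 1/3 --
  FD 9: (0,0) -> (9,0) [heading=0, draw]
  RT 270: heading 0 -> 90
  RT 180: heading 90 -> 270
  FD 12: (9,0) -> (9,-12) [heading=270, draw]
  -- iteration 2/3 --
  FD 9: (9,-12) -> (9,-21) [heading=270, draw]
  RT 270: heading 270 -> 0
  RT 180: heading 0 -> 180
  FD 12: (9,-21) -> (-3,-21) [heading=180, draw]
  -- iteration 3/3 --
  FD 9: (-3,-21) -> (-12,-21) [heading=180, draw]
  RT 270: heading 180 -> 270
  RT 180: heading 270 -> 90
  FD 12: (-12,-21) -> (-12,-9) [heading=90, draw]
]
Final: pos=(-12,-9), heading=90, 6 segment(s) drawn
Waypoints (7 total):
(0, 0)
(9, 0)
(9, -12)
(9, -21)
(-3, -21)
(-12, -21)
(-12, -9)

Answer: (0, 0)
(9, 0)
(9, -12)
(9, -21)
(-3, -21)
(-12, -21)
(-12, -9)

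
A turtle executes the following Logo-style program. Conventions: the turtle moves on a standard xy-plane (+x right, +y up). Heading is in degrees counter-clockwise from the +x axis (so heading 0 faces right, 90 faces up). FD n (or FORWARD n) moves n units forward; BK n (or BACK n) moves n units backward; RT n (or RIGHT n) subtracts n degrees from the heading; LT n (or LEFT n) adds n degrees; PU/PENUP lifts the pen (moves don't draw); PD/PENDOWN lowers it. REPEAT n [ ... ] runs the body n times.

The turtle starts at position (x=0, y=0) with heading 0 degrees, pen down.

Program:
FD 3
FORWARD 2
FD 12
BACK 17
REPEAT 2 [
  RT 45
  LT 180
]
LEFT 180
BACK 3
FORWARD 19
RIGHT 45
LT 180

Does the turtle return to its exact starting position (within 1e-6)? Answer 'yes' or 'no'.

Answer: no

Derivation:
Executing turtle program step by step:
Start: pos=(0,0), heading=0, pen down
FD 3: (0,0) -> (3,0) [heading=0, draw]
FD 2: (3,0) -> (5,0) [heading=0, draw]
FD 12: (5,0) -> (17,0) [heading=0, draw]
BK 17: (17,0) -> (0,0) [heading=0, draw]
REPEAT 2 [
  -- iteration 1/2 --
  RT 45: heading 0 -> 315
  LT 180: heading 315 -> 135
  -- iteration 2/2 --
  RT 45: heading 135 -> 90
  LT 180: heading 90 -> 270
]
LT 180: heading 270 -> 90
BK 3: (0,0) -> (0,-3) [heading=90, draw]
FD 19: (0,-3) -> (0,16) [heading=90, draw]
RT 45: heading 90 -> 45
LT 180: heading 45 -> 225
Final: pos=(0,16), heading=225, 6 segment(s) drawn

Start position: (0, 0)
Final position: (0, 16)
Distance = 16; >= 1e-6 -> NOT closed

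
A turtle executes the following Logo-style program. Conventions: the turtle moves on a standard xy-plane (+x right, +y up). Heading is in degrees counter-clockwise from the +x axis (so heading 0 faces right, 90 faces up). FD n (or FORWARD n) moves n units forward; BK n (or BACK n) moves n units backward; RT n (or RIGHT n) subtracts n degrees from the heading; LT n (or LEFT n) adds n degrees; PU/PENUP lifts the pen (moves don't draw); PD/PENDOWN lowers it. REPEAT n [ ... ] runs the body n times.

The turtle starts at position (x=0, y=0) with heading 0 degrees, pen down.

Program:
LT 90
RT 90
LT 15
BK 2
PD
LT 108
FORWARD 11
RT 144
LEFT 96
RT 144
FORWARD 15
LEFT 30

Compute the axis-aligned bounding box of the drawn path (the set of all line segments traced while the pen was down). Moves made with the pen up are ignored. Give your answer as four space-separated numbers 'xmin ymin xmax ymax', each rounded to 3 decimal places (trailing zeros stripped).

Answer: -7.923 -5.296 0 8.708

Derivation:
Executing turtle program step by step:
Start: pos=(0,0), heading=0, pen down
LT 90: heading 0 -> 90
RT 90: heading 90 -> 0
LT 15: heading 0 -> 15
BK 2: (0,0) -> (-1.932,-0.518) [heading=15, draw]
PD: pen down
LT 108: heading 15 -> 123
FD 11: (-1.932,-0.518) -> (-7.923,8.708) [heading=123, draw]
RT 144: heading 123 -> 339
LT 96: heading 339 -> 75
RT 144: heading 75 -> 291
FD 15: (-7.923,8.708) -> (-2.547,-5.296) [heading=291, draw]
LT 30: heading 291 -> 321
Final: pos=(-2.547,-5.296), heading=321, 3 segment(s) drawn

Segment endpoints: x in {-7.923, -2.547, -1.932, 0}, y in {-5.296, -0.518, 0, 8.708}
xmin=-7.923, ymin=-5.296, xmax=0, ymax=8.708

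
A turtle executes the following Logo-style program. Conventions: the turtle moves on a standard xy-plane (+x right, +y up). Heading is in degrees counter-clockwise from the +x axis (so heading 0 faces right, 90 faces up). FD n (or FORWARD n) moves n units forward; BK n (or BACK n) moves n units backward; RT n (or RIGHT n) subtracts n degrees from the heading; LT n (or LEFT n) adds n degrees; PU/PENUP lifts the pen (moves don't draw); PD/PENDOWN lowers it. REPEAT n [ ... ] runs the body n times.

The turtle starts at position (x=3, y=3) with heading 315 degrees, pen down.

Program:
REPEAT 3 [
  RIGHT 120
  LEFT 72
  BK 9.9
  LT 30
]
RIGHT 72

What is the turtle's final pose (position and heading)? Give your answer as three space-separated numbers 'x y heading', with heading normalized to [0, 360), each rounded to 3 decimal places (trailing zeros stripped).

Executing turtle program step by step:
Start: pos=(3,3), heading=315, pen down
REPEAT 3 [
  -- iteration 1/3 --
  RT 120: heading 315 -> 195
  LT 72: heading 195 -> 267
  BK 9.9: (3,3) -> (3.518,12.886) [heading=267, draw]
  LT 30: heading 267 -> 297
  -- iteration 2/3 --
  RT 120: heading 297 -> 177
  LT 72: heading 177 -> 249
  BK 9.9: (3.518,12.886) -> (7.066,22.129) [heading=249, draw]
  LT 30: heading 249 -> 279
  -- iteration 3/3 --
  RT 120: heading 279 -> 159
  LT 72: heading 159 -> 231
  BK 9.9: (7.066,22.129) -> (13.296,29.823) [heading=231, draw]
  LT 30: heading 231 -> 261
]
RT 72: heading 261 -> 189
Final: pos=(13.296,29.823), heading=189, 3 segment(s) drawn

Answer: 13.296 29.823 189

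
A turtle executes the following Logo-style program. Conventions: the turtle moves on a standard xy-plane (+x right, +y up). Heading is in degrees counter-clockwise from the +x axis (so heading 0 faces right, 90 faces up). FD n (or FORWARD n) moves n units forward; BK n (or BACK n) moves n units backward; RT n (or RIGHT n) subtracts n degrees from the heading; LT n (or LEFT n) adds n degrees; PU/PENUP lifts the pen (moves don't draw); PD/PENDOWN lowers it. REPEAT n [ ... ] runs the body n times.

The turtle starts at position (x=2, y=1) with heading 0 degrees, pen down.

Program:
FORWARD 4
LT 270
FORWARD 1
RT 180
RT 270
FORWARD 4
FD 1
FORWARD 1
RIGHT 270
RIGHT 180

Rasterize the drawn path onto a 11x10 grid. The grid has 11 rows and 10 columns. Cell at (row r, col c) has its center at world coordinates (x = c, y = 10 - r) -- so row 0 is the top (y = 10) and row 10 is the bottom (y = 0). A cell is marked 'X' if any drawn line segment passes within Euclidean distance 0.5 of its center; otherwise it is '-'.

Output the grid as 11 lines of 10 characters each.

Answer: ----------
----------
----------
----------
----------
----------
----------
----------
----------
--XXXXX---
XXXXXXX---

Derivation:
Segment 0: (2,1) -> (6,1)
Segment 1: (6,1) -> (6,0)
Segment 2: (6,0) -> (2,-0)
Segment 3: (2,-0) -> (1,-0)
Segment 4: (1,-0) -> (0,-0)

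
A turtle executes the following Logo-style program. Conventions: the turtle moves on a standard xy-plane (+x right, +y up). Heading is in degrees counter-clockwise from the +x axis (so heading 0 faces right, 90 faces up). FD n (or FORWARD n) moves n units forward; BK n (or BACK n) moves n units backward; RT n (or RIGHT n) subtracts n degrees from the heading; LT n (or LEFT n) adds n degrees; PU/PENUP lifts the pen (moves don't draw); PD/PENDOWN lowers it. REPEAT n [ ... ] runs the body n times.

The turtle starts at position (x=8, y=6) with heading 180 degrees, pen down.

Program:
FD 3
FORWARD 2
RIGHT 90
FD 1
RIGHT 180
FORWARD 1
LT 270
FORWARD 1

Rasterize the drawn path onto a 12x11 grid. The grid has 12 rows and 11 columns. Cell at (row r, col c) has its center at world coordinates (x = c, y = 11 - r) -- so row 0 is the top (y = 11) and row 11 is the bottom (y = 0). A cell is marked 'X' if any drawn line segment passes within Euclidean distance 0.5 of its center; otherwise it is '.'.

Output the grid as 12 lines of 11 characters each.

Answer: ...........
...........
...........
...........
...X.......
..XXXXXXX..
...........
...........
...........
...........
...........
...........

Derivation:
Segment 0: (8,6) -> (5,6)
Segment 1: (5,6) -> (3,6)
Segment 2: (3,6) -> (3,7)
Segment 3: (3,7) -> (3,6)
Segment 4: (3,6) -> (2,6)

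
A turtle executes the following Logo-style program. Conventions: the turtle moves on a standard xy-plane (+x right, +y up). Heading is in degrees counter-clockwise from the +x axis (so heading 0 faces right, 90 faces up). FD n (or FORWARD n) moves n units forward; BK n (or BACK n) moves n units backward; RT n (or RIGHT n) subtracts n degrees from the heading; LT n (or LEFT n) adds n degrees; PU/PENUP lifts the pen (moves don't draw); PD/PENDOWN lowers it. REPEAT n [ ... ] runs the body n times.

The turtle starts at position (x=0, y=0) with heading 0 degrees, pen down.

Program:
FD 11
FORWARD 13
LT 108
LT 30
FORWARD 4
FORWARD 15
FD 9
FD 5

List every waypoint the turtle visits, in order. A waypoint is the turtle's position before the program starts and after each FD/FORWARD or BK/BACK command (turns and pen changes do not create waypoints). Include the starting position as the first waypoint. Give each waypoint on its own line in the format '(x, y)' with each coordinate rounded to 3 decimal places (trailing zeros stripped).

Executing turtle program step by step:
Start: pos=(0,0), heading=0, pen down
FD 11: (0,0) -> (11,0) [heading=0, draw]
FD 13: (11,0) -> (24,0) [heading=0, draw]
LT 108: heading 0 -> 108
LT 30: heading 108 -> 138
FD 4: (24,0) -> (21.027,2.677) [heading=138, draw]
FD 15: (21.027,2.677) -> (9.88,12.713) [heading=138, draw]
FD 9: (9.88,12.713) -> (3.192,18.736) [heading=138, draw]
FD 5: (3.192,18.736) -> (-0.524,22.081) [heading=138, draw]
Final: pos=(-0.524,22.081), heading=138, 6 segment(s) drawn
Waypoints (7 total):
(0, 0)
(11, 0)
(24, 0)
(21.027, 2.677)
(9.88, 12.713)
(3.192, 18.736)
(-0.524, 22.081)

Answer: (0, 0)
(11, 0)
(24, 0)
(21.027, 2.677)
(9.88, 12.713)
(3.192, 18.736)
(-0.524, 22.081)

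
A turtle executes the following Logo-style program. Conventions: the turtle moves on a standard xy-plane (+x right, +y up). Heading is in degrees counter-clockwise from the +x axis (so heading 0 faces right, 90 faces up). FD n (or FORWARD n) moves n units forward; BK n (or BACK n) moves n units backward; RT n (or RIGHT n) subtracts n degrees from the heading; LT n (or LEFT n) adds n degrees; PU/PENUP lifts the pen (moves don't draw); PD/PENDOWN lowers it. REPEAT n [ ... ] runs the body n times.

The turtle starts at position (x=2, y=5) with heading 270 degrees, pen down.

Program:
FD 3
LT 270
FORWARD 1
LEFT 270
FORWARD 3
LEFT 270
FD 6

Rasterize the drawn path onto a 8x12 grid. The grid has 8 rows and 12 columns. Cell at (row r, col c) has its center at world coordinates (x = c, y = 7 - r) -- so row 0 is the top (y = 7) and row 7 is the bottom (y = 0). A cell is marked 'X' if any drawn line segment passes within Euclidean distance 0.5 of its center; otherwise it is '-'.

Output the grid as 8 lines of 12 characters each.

Segment 0: (2,5) -> (2,2)
Segment 1: (2,2) -> (1,2)
Segment 2: (1,2) -> (1,5)
Segment 3: (1,5) -> (7,5)

Answer: ------------
------------
-XXXXXXX----
-XX---------
-XX---------
-XX---------
------------
------------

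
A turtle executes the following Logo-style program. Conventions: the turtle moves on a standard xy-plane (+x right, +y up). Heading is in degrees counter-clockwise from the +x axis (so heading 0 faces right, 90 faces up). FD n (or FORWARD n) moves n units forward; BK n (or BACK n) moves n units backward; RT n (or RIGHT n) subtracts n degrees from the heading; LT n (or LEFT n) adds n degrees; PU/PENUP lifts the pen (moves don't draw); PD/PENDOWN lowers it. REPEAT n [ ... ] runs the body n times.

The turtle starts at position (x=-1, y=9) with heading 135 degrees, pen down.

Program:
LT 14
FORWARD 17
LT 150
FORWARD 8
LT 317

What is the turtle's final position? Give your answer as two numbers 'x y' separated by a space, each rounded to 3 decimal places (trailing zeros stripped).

Answer: -11.693 10.759

Derivation:
Executing turtle program step by step:
Start: pos=(-1,9), heading=135, pen down
LT 14: heading 135 -> 149
FD 17: (-1,9) -> (-15.572,17.756) [heading=149, draw]
LT 150: heading 149 -> 299
FD 8: (-15.572,17.756) -> (-11.693,10.759) [heading=299, draw]
LT 317: heading 299 -> 256
Final: pos=(-11.693,10.759), heading=256, 2 segment(s) drawn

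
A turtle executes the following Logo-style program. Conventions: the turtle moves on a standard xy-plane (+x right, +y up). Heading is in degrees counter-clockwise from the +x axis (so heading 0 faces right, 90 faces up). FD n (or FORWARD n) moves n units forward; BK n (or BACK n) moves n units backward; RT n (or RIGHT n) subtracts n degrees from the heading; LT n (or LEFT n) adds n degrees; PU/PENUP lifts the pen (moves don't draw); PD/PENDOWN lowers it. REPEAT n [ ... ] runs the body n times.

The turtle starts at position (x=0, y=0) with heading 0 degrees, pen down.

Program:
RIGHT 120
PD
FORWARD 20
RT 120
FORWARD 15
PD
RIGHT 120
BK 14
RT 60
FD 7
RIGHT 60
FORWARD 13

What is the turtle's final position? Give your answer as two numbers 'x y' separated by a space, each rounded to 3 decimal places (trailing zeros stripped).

Executing turtle program step by step:
Start: pos=(0,0), heading=0, pen down
RT 120: heading 0 -> 240
PD: pen down
FD 20: (0,0) -> (-10,-17.321) [heading=240, draw]
RT 120: heading 240 -> 120
FD 15: (-10,-17.321) -> (-17.5,-4.33) [heading=120, draw]
PD: pen down
RT 120: heading 120 -> 0
BK 14: (-17.5,-4.33) -> (-31.5,-4.33) [heading=0, draw]
RT 60: heading 0 -> 300
FD 7: (-31.5,-4.33) -> (-28,-10.392) [heading=300, draw]
RT 60: heading 300 -> 240
FD 13: (-28,-10.392) -> (-34.5,-21.651) [heading=240, draw]
Final: pos=(-34.5,-21.651), heading=240, 5 segment(s) drawn

Answer: -34.5 -21.651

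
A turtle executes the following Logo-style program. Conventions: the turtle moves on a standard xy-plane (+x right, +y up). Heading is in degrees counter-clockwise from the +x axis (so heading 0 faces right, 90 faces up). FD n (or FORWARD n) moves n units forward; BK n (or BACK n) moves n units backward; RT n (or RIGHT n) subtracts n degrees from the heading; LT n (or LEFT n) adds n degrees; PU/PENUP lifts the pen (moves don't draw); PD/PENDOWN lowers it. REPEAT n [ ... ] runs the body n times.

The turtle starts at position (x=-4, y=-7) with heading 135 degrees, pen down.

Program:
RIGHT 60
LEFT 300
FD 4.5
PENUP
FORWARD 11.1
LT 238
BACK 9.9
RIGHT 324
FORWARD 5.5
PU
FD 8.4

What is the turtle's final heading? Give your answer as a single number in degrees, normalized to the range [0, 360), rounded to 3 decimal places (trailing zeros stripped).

Executing turtle program step by step:
Start: pos=(-4,-7), heading=135, pen down
RT 60: heading 135 -> 75
LT 300: heading 75 -> 15
FD 4.5: (-4,-7) -> (0.347,-5.835) [heading=15, draw]
PU: pen up
FD 11.1: (0.347,-5.835) -> (11.068,-2.962) [heading=15, move]
LT 238: heading 15 -> 253
BK 9.9: (11.068,-2.962) -> (13.963,6.505) [heading=253, move]
RT 324: heading 253 -> 289
FD 5.5: (13.963,6.505) -> (15.754,1.305) [heading=289, move]
PU: pen up
FD 8.4: (15.754,1.305) -> (18.488,-6.638) [heading=289, move]
Final: pos=(18.488,-6.638), heading=289, 1 segment(s) drawn

Answer: 289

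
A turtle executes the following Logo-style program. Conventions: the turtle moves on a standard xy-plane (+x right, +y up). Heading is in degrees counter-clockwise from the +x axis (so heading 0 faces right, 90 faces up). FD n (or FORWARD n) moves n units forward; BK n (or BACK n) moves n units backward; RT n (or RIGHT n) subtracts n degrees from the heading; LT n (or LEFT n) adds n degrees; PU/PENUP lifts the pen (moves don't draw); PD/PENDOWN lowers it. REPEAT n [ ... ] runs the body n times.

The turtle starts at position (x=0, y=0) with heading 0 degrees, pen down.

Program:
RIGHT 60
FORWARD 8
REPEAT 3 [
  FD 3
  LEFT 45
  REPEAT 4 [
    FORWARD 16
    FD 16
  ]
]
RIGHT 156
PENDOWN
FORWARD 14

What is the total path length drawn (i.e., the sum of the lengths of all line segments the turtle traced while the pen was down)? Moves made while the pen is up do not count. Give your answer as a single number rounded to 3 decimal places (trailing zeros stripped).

Executing turtle program step by step:
Start: pos=(0,0), heading=0, pen down
RT 60: heading 0 -> 300
FD 8: (0,0) -> (4,-6.928) [heading=300, draw]
REPEAT 3 [
  -- iteration 1/3 --
  FD 3: (4,-6.928) -> (5.5,-9.526) [heading=300, draw]
  LT 45: heading 300 -> 345
  REPEAT 4 [
    -- iteration 1/4 --
    FD 16: (5.5,-9.526) -> (20.955,-13.667) [heading=345, draw]
    FD 16: (20.955,-13.667) -> (36.41,-17.808) [heading=345, draw]
    -- iteration 2/4 --
    FD 16: (36.41,-17.808) -> (51.864,-21.95) [heading=345, draw]
    FD 16: (51.864,-21.95) -> (67.319,-26.091) [heading=345, draw]
    -- iteration 3/4 --
    FD 16: (67.319,-26.091) -> (82.774,-30.232) [heading=345, draw]
    FD 16: (82.774,-30.232) -> (98.229,-34.373) [heading=345, draw]
    -- iteration 4/4 --
    FD 16: (98.229,-34.373) -> (113.684,-38.514) [heading=345, draw]
    FD 16: (113.684,-38.514) -> (129.139,-42.655) [heading=345, draw]
  ]
  -- iteration 2/3 --
  FD 3: (129.139,-42.655) -> (132.036,-43.432) [heading=345, draw]
  LT 45: heading 345 -> 30
  REPEAT 4 [
    -- iteration 1/4 --
    FD 16: (132.036,-43.432) -> (145.893,-35.432) [heading=30, draw]
    FD 16: (145.893,-35.432) -> (159.749,-27.432) [heading=30, draw]
    -- iteration 2/4 --
    FD 16: (159.749,-27.432) -> (173.606,-19.432) [heading=30, draw]
    FD 16: (173.606,-19.432) -> (187.462,-11.432) [heading=30, draw]
    -- iteration 3/4 --
    FD 16: (187.462,-11.432) -> (201.318,-3.432) [heading=30, draw]
    FD 16: (201.318,-3.432) -> (215.175,4.568) [heading=30, draw]
    -- iteration 4/4 --
    FD 16: (215.175,4.568) -> (229.031,12.568) [heading=30, draw]
    FD 16: (229.031,12.568) -> (242.888,20.568) [heading=30, draw]
  ]
  -- iteration 3/3 --
  FD 3: (242.888,20.568) -> (245.486,22.068) [heading=30, draw]
  LT 45: heading 30 -> 75
  REPEAT 4 [
    -- iteration 1/4 --
    FD 16: (245.486,22.068) -> (249.627,37.523) [heading=75, draw]
    FD 16: (249.627,37.523) -> (253.768,52.978) [heading=75, draw]
    -- iteration 2/4 --
    FD 16: (253.768,52.978) -> (257.909,68.433) [heading=75, draw]
    FD 16: (257.909,68.433) -> (262.05,83.888) [heading=75, draw]
    -- iteration 3/4 --
    FD 16: (262.05,83.888) -> (266.191,99.342) [heading=75, draw]
    FD 16: (266.191,99.342) -> (270.332,114.797) [heading=75, draw]
    -- iteration 4/4 --
    FD 16: (270.332,114.797) -> (274.473,130.252) [heading=75, draw]
    FD 16: (274.473,130.252) -> (278.614,145.707) [heading=75, draw]
  ]
]
RT 156: heading 75 -> 279
PD: pen down
FD 14: (278.614,145.707) -> (280.805,131.879) [heading=279, draw]
Final: pos=(280.805,131.879), heading=279, 29 segment(s) drawn

Segment lengths:
  seg 1: (0,0) -> (4,-6.928), length = 8
  seg 2: (4,-6.928) -> (5.5,-9.526), length = 3
  seg 3: (5.5,-9.526) -> (20.955,-13.667), length = 16
  seg 4: (20.955,-13.667) -> (36.41,-17.808), length = 16
  seg 5: (36.41,-17.808) -> (51.864,-21.95), length = 16
  seg 6: (51.864,-21.95) -> (67.319,-26.091), length = 16
  seg 7: (67.319,-26.091) -> (82.774,-30.232), length = 16
  seg 8: (82.774,-30.232) -> (98.229,-34.373), length = 16
  seg 9: (98.229,-34.373) -> (113.684,-38.514), length = 16
  seg 10: (113.684,-38.514) -> (129.139,-42.655), length = 16
  seg 11: (129.139,-42.655) -> (132.036,-43.432), length = 3
  seg 12: (132.036,-43.432) -> (145.893,-35.432), length = 16
  seg 13: (145.893,-35.432) -> (159.749,-27.432), length = 16
  seg 14: (159.749,-27.432) -> (173.606,-19.432), length = 16
  seg 15: (173.606,-19.432) -> (187.462,-11.432), length = 16
  seg 16: (187.462,-11.432) -> (201.318,-3.432), length = 16
  seg 17: (201.318,-3.432) -> (215.175,4.568), length = 16
  seg 18: (215.175,4.568) -> (229.031,12.568), length = 16
  seg 19: (229.031,12.568) -> (242.888,20.568), length = 16
  seg 20: (242.888,20.568) -> (245.486,22.068), length = 3
  seg 21: (245.486,22.068) -> (249.627,37.523), length = 16
  seg 22: (249.627,37.523) -> (253.768,52.978), length = 16
  seg 23: (253.768,52.978) -> (257.909,68.433), length = 16
  seg 24: (257.909,68.433) -> (262.05,83.888), length = 16
  seg 25: (262.05,83.888) -> (266.191,99.342), length = 16
  seg 26: (266.191,99.342) -> (270.332,114.797), length = 16
  seg 27: (270.332,114.797) -> (274.473,130.252), length = 16
  seg 28: (274.473,130.252) -> (278.614,145.707), length = 16
  seg 29: (278.614,145.707) -> (280.805,131.879), length = 14
Total = 415

Answer: 415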